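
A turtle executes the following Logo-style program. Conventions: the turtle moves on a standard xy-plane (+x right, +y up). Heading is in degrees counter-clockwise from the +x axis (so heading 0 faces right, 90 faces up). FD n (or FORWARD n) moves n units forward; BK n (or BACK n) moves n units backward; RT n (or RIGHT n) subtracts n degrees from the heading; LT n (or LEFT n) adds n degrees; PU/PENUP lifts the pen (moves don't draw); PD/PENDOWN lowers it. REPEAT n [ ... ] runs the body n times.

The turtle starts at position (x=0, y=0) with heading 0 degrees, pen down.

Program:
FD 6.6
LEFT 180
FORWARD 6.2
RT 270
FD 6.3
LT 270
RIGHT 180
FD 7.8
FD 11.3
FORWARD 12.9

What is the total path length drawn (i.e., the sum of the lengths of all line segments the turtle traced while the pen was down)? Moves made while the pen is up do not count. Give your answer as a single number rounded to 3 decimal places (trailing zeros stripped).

Executing turtle program step by step:
Start: pos=(0,0), heading=0, pen down
FD 6.6: (0,0) -> (6.6,0) [heading=0, draw]
LT 180: heading 0 -> 180
FD 6.2: (6.6,0) -> (0.4,0) [heading=180, draw]
RT 270: heading 180 -> 270
FD 6.3: (0.4,0) -> (0.4,-6.3) [heading=270, draw]
LT 270: heading 270 -> 180
RT 180: heading 180 -> 0
FD 7.8: (0.4,-6.3) -> (8.2,-6.3) [heading=0, draw]
FD 11.3: (8.2,-6.3) -> (19.5,-6.3) [heading=0, draw]
FD 12.9: (19.5,-6.3) -> (32.4,-6.3) [heading=0, draw]
Final: pos=(32.4,-6.3), heading=0, 6 segment(s) drawn

Segment lengths:
  seg 1: (0,0) -> (6.6,0), length = 6.6
  seg 2: (6.6,0) -> (0.4,0), length = 6.2
  seg 3: (0.4,0) -> (0.4,-6.3), length = 6.3
  seg 4: (0.4,-6.3) -> (8.2,-6.3), length = 7.8
  seg 5: (8.2,-6.3) -> (19.5,-6.3), length = 11.3
  seg 6: (19.5,-6.3) -> (32.4,-6.3), length = 12.9
Total = 51.1

Answer: 51.1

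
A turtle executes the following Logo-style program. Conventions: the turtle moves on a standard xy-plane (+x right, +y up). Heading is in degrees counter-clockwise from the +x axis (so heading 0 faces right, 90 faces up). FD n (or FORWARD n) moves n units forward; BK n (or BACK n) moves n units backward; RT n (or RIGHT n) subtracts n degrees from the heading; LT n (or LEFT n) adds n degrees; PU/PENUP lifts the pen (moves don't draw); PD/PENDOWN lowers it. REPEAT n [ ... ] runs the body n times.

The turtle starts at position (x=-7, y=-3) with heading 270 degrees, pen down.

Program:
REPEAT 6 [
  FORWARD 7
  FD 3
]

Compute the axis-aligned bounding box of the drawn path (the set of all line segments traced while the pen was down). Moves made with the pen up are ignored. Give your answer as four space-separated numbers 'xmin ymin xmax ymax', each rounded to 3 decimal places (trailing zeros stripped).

Executing turtle program step by step:
Start: pos=(-7,-3), heading=270, pen down
REPEAT 6 [
  -- iteration 1/6 --
  FD 7: (-7,-3) -> (-7,-10) [heading=270, draw]
  FD 3: (-7,-10) -> (-7,-13) [heading=270, draw]
  -- iteration 2/6 --
  FD 7: (-7,-13) -> (-7,-20) [heading=270, draw]
  FD 3: (-7,-20) -> (-7,-23) [heading=270, draw]
  -- iteration 3/6 --
  FD 7: (-7,-23) -> (-7,-30) [heading=270, draw]
  FD 3: (-7,-30) -> (-7,-33) [heading=270, draw]
  -- iteration 4/6 --
  FD 7: (-7,-33) -> (-7,-40) [heading=270, draw]
  FD 3: (-7,-40) -> (-7,-43) [heading=270, draw]
  -- iteration 5/6 --
  FD 7: (-7,-43) -> (-7,-50) [heading=270, draw]
  FD 3: (-7,-50) -> (-7,-53) [heading=270, draw]
  -- iteration 6/6 --
  FD 7: (-7,-53) -> (-7,-60) [heading=270, draw]
  FD 3: (-7,-60) -> (-7,-63) [heading=270, draw]
]
Final: pos=(-7,-63), heading=270, 12 segment(s) drawn

Segment endpoints: x in {-7, -7, -7, -7, -7, -7, -7, -7, -7, -7, -7, -7, -7}, y in {-63, -60, -53, -50, -43, -40, -33, -30, -23, -20, -13, -10, -3}
xmin=-7, ymin=-63, xmax=-7, ymax=-3

Answer: -7 -63 -7 -3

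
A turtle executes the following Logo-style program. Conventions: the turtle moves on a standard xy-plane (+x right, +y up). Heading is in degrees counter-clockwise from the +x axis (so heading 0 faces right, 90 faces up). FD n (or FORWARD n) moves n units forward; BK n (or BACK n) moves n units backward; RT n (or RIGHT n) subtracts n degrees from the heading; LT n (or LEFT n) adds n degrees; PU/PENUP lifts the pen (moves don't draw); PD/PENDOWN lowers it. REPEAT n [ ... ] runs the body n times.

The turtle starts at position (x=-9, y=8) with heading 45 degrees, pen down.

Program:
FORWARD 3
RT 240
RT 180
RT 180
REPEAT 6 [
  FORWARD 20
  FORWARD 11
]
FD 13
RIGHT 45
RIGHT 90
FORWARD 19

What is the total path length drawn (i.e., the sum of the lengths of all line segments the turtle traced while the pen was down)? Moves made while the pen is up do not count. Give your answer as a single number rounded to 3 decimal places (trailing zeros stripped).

Executing turtle program step by step:
Start: pos=(-9,8), heading=45, pen down
FD 3: (-9,8) -> (-6.879,10.121) [heading=45, draw]
RT 240: heading 45 -> 165
RT 180: heading 165 -> 345
RT 180: heading 345 -> 165
REPEAT 6 [
  -- iteration 1/6 --
  FD 20: (-6.879,10.121) -> (-26.197,15.298) [heading=165, draw]
  FD 11: (-26.197,15.298) -> (-36.822,18.145) [heading=165, draw]
  -- iteration 2/6 --
  FD 20: (-36.822,18.145) -> (-56.141,23.321) [heading=165, draw]
  FD 11: (-56.141,23.321) -> (-66.766,26.168) [heading=165, draw]
  -- iteration 3/6 --
  FD 20: (-66.766,26.168) -> (-86.085,31.344) [heading=165, draw]
  FD 11: (-86.085,31.344) -> (-96.71,34.191) [heading=165, draw]
  -- iteration 4/6 --
  FD 20: (-96.71,34.191) -> (-116.028,39.368) [heading=165, draw]
  FD 11: (-116.028,39.368) -> (-126.653,42.215) [heading=165, draw]
  -- iteration 5/6 --
  FD 20: (-126.653,42.215) -> (-145.972,47.391) [heading=165, draw]
  FD 11: (-145.972,47.391) -> (-156.597,50.238) [heading=165, draw]
  -- iteration 6/6 --
  FD 20: (-156.597,50.238) -> (-175.916,55.415) [heading=165, draw]
  FD 11: (-175.916,55.415) -> (-186.541,58.262) [heading=165, draw]
]
FD 13: (-186.541,58.262) -> (-199.098,61.626) [heading=165, draw]
RT 45: heading 165 -> 120
RT 90: heading 120 -> 30
FD 19: (-199.098,61.626) -> (-182.643,71.126) [heading=30, draw]
Final: pos=(-182.643,71.126), heading=30, 15 segment(s) drawn

Segment lengths:
  seg 1: (-9,8) -> (-6.879,10.121), length = 3
  seg 2: (-6.879,10.121) -> (-26.197,15.298), length = 20
  seg 3: (-26.197,15.298) -> (-36.822,18.145), length = 11
  seg 4: (-36.822,18.145) -> (-56.141,23.321), length = 20
  seg 5: (-56.141,23.321) -> (-66.766,26.168), length = 11
  seg 6: (-66.766,26.168) -> (-86.085,31.344), length = 20
  seg 7: (-86.085,31.344) -> (-96.71,34.191), length = 11
  seg 8: (-96.71,34.191) -> (-116.028,39.368), length = 20
  seg 9: (-116.028,39.368) -> (-126.653,42.215), length = 11
  seg 10: (-126.653,42.215) -> (-145.972,47.391), length = 20
  seg 11: (-145.972,47.391) -> (-156.597,50.238), length = 11
  seg 12: (-156.597,50.238) -> (-175.916,55.415), length = 20
  seg 13: (-175.916,55.415) -> (-186.541,58.262), length = 11
  seg 14: (-186.541,58.262) -> (-199.098,61.626), length = 13
  seg 15: (-199.098,61.626) -> (-182.643,71.126), length = 19
Total = 221

Answer: 221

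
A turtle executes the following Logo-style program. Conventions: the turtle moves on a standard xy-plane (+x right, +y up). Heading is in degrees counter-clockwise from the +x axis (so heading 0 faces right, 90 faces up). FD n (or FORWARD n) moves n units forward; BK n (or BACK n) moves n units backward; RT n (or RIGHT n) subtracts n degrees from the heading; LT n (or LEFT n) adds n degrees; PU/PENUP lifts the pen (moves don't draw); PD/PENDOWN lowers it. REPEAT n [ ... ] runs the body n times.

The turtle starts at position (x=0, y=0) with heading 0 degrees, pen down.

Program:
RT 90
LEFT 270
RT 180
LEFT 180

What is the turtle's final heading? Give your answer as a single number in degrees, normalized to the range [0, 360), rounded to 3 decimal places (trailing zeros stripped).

Executing turtle program step by step:
Start: pos=(0,0), heading=0, pen down
RT 90: heading 0 -> 270
LT 270: heading 270 -> 180
RT 180: heading 180 -> 0
LT 180: heading 0 -> 180
Final: pos=(0,0), heading=180, 0 segment(s) drawn

Answer: 180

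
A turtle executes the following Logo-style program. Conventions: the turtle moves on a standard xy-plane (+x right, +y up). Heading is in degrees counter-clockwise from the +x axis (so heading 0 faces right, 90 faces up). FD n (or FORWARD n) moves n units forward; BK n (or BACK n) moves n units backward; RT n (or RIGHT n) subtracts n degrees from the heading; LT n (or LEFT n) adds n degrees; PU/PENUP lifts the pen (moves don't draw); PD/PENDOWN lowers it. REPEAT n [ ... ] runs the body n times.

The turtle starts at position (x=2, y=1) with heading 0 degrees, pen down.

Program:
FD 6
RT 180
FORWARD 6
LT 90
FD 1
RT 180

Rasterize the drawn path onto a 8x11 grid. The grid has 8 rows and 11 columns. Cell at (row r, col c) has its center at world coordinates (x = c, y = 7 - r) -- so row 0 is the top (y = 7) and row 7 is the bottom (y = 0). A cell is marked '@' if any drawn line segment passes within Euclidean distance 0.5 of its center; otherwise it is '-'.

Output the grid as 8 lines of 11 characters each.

Answer: -----------
-----------
-----------
-----------
-----------
-----------
--@@@@@@@--
--@--------

Derivation:
Segment 0: (2,1) -> (8,1)
Segment 1: (8,1) -> (2,1)
Segment 2: (2,1) -> (2,-0)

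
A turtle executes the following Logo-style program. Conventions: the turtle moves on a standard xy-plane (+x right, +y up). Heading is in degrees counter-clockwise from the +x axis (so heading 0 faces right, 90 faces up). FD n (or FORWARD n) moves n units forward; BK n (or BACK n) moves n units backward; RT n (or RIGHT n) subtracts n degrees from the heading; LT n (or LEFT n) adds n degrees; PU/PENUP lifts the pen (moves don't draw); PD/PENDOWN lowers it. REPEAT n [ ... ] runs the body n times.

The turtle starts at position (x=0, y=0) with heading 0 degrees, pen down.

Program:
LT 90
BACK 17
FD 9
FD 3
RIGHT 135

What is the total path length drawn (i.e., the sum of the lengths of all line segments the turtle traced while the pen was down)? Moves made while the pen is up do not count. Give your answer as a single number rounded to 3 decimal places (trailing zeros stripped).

Answer: 29

Derivation:
Executing turtle program step by step:
Start: pos=(0,0), heading=0, pen down
LT 90: heading 0 -> 90
BK 17: (0,0) -> (0,-17) [heading=90, draw]
FD 9: (0,-17) -> (0,-8) [heading=90, draw]
FD 3: (0,-8) -> (0,-5) [heading=90, draw]
RT 135: heading 90 -> 315
Final: pos=(0,-5), heading=315, 3 segment(s) drawn

Segment lengths:
  seg 1: (0,0) -> (0,-17), length = 17
  seg 2: (0,-17) -> (0,-8), length = 9
  seg 3: (0,-8) -> (0,-5), length = 3
Total = 29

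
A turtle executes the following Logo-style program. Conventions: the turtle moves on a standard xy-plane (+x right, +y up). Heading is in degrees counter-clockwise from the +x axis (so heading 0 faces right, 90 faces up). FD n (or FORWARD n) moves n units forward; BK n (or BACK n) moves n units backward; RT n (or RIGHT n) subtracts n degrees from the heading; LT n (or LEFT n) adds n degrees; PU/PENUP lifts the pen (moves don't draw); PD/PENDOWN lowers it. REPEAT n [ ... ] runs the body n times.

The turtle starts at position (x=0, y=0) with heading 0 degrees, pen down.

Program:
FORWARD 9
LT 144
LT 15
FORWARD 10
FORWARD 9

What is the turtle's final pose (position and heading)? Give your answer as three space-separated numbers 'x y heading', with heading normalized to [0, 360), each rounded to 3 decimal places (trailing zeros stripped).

Executing turtle program step by step:
Start: pos=(0,0), heading=0, pen down
FD 9: (0,0) -> (9,0) [heading=0, draw]
LT 144: heading 0 -> 144
LT 15: heading 144 -> 159
FD 10: (9,0) -> (-0.336,3.584) [heading=159, draw]
FD 9: (-0.336,3.584) -> (-8.738,6.809) [heading=159, draw]
Final: pos=(-8.738,6.809), heading=159, 3 segment(s) drawn

Answer: -8.738 6.809 159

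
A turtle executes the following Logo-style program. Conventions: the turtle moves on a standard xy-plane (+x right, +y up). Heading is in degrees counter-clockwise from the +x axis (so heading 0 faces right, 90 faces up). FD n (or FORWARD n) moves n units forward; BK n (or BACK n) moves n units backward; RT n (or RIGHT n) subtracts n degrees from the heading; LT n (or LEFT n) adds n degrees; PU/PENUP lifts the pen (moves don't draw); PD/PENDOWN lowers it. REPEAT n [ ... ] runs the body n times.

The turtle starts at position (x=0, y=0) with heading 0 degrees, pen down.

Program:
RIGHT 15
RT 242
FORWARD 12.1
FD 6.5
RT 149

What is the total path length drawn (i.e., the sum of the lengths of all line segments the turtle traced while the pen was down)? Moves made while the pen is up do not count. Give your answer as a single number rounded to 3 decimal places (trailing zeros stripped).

Answer: 18.6

Derivation:
Executing turtle program step by step:
Start: pos=(0,0), heading=0, pen down
RT 15: heading 0 -> 345
RT 242: heading 345 -> 103
FD 12.1: (0,0) -> (-2.722,11.79) [heading=103, draw]
FD 6.5: (-2.722,11.79) -> (-4.184,18.123) [heading=103, draw]
RT 149: heading 103 -> 314
Final: pos=(-4.184,18.123), heading=314, 2 segment(s) drawn

Segment lengths:
  seg 1: (0,0) -> (-2.722,11.79), length = 12.1
  seg 2: (-2.722,11.79) -> (-4.184,18.123), length = 6.5
Total = 18.6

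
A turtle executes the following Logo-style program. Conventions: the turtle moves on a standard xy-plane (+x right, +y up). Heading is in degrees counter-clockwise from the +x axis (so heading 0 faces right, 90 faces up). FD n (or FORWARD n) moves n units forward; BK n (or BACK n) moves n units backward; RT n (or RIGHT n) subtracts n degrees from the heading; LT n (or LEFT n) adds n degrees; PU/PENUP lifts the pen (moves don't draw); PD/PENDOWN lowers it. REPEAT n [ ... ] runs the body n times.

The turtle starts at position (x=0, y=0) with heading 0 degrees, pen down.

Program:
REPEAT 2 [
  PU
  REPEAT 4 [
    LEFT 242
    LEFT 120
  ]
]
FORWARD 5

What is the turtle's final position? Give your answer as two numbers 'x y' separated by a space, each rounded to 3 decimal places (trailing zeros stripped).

Answer: 4.806 1.378

Derivation:
Executing turtle program step by step:
Start: pos=(0,0), heading=0, pen down
REPEAT 2 [
  -- iteration 1/2 --
  PU: pen up
  REPEAT 4 [
    -- iteration 1/4 --
    LT 242: heading 0 -> 242
    LT 120: heading 242 -> 2
    -- iteration 2/4 --
    LT 242: heading 2 -> 244
    LT 120: heading 244 -> 4
    -- iteration 3/4 --
    LT 242: heading 4 -> 246
    LT 120: heading 246 -> 6
    -- iteration 4/4 --
    LT 242: heading 6 -> 248
    LT 120: heading 248 -> 8
  ]
  -- iteration 2/2 --
  PU: pen up
  REPEAT 4 [
    -- iteration 1/4 --
    LT 242: heading 8 -> 250
    LT 120: heading 250 -> 10
    -- iteration 2/4 --
    LT 242: heading 10 -> 252
    LT 120: heading 252 -> 12
    -- iteration 3/4 --
    LT 242: heading 12 -> 254
    LT 120: heading 254 -> 14
    -- iteration 4/4 --
    LT 242: heading 14 -> 256
    LT 120: heading 256 -> 16
  ]
]
FD 5: (0,0) -> (4.806,1.378) [heading=16, move]
Final: pos=(4.806,1.378), heading=16, 0 segment(s) drawn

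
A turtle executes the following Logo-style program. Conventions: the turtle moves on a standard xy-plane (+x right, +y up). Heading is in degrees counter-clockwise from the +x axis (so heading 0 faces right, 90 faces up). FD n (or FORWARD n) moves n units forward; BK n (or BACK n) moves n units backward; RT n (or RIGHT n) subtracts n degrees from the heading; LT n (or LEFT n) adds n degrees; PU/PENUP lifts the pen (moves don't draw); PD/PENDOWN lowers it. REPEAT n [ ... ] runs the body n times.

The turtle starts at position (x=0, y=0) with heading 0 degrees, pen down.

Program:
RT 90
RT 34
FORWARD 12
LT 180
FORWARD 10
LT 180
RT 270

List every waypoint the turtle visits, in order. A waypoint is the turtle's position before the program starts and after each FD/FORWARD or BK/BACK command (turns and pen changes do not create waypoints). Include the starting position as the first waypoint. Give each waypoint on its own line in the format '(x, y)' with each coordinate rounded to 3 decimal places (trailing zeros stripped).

Answer: (0, 0)
(-6.71, -9.948)
(-1.118, -1.658)

Derivation:
Executing turtle program step by step:
Start: pos=(0,0), heading=0, pen down
RT 90: heading 0 -> 270
RT 34: heading 270 -> 236
FD 12: (0,0) -> (-6.71,-9.948) [heading=236, draw]
LT 180: heading 236 -> 56
FD 10: (-6.71,-9.948) -> (-1.118,-1.658) [heading=56, draw]
LT 180: heading 56 -> 236
RT 270: heading 236 -> 326
Final: pos=(-1.118,-1.658), heading=326, 2 segment(s) drawn
Waypoints (3 total):
(0, 0)
(-6.71, -9.948)
(-1.118, -1.658)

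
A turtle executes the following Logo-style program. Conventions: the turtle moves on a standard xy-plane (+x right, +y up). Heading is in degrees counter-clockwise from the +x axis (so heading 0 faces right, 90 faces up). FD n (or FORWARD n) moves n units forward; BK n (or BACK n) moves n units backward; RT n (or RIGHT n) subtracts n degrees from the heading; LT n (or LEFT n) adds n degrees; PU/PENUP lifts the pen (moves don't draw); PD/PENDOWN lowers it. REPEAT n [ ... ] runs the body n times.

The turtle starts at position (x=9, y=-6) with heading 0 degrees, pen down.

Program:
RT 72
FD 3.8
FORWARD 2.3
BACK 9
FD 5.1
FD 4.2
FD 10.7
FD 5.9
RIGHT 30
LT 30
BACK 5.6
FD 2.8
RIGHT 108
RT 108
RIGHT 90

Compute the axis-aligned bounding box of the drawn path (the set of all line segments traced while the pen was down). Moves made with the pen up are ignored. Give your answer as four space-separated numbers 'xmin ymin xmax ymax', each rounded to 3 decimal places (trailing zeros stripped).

Executing turtle program step by step:
Start: pos=(9,-6), heading=0, pen down
RT 72: heading 0 -> 288
FD 3.8: (9,-6) -> (10.174,-9.614) [heading=288, draw]
FD 2.3: (10.174,-9.614) -> (10.885,-11.801) [heading=288, draw]
BK 9: (10.885,-11.801) -> (8.104,-3.242) [heading=288, draw]
FD 5.1: (8.104,-3.242) -> (9.68,-8.092) [heading=288, draw]
FD 4.2: (9.68,-8.092) -> (10.978,-12.087) [heading=288, draw]
FD 10.7: (10.978,-12.087) -> (14.284,-22.263) [heading=288, draw]
FD 5.9: (14.284,-22.263) -> (16.107,-27.874) [heading=288, draw]
RT 30: heading 288 -> 258
LT 30: heading 258 -> 288
BK 5.6: (16.107,-27.874) -> (14.377,-22.548) [heading=288, draw]
FD 2.8: (14.377,-22.548) -> (15.242,-25.211) [heading=288, draw]
RT 108: heading 288 -> 180
RT 108: heading 180 -> 72
RT 90: heading 72 -> 342
Final: pos=(15.242,-25.211), heading=342, 9 segment(s) drawn

Segment endpoints: x in {8.104, 9, 9.68, 10.174, 10.885, 10.978, 14.284, 14.377, 15.242, 16.107}, y in {-27.874, -25.211, -22.548, -22.263, -12.087, -11.801, -9.614, -8.092, -6, -3.242}
xmin=8.104, ymin=-27.874, xmax=16.107, ymax=-3.242

Answer: 8.104 -27.874 16.107 -3.242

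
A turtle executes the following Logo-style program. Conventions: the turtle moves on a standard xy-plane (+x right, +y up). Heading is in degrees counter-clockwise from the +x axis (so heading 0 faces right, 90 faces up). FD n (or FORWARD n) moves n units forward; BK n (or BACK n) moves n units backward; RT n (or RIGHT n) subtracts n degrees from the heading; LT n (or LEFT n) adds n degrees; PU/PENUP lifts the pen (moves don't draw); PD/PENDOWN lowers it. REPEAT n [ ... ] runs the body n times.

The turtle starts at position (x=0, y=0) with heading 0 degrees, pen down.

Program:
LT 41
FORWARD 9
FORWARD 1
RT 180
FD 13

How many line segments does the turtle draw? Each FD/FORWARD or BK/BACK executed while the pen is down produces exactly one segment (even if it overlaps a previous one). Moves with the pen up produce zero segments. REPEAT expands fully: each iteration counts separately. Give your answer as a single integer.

Answer: 3

Derivation:
Executing turtle program step by step:
Start: pos=(0,0), heading=0, pen down
LT 41: heading 0 -> 41
FD 9: (0,0) -> (6.792,5.905) [heading=41, draw]
FD 1: (6.792,5.905) -> (7.547,6.561) [heading=41, draw]
RT 180: heading 41 -> 221
FD 13: (7.547,6.561) -> (-2.264,-1.968) [heading=221, draw]
Final: pos=(-2.264,-1.968), heading=221, 3 segment(s) drawn
Segments drawn: 3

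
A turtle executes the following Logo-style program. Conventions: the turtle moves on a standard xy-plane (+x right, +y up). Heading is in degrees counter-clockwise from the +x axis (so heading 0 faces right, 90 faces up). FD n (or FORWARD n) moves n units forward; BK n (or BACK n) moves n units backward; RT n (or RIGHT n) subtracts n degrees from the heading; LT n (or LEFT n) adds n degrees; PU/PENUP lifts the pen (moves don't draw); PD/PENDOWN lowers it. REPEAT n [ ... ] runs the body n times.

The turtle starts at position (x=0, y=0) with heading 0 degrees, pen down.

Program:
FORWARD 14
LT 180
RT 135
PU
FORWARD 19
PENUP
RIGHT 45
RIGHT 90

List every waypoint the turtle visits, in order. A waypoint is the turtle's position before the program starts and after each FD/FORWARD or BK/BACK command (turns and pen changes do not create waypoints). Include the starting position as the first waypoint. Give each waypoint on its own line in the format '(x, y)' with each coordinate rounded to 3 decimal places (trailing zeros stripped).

Executing turtle program step by step:
Start: pos=(0,0), heading=0, pen down
FD 14: (0,0) -> (14,0) [heading=0, draw]
LT 180: heading 0 -> 180
RT 135: heading 180 -> 45
PU: pen up
FD 19: (14,0) -> (27.435,13.435) [heading=45, move]
PU: pen up
RT 45: heading 45 -> 0
RT 90: heading 0 -> 270
Final: pos=(27.435,13.435), heading=270, 1 segment(s) drawn
Waypoints (3 total):
(0, 0)
(14, 0)
(27.435, 13.435)

Answer: (0, 0)
(14, 0)
(27.435, 13.435)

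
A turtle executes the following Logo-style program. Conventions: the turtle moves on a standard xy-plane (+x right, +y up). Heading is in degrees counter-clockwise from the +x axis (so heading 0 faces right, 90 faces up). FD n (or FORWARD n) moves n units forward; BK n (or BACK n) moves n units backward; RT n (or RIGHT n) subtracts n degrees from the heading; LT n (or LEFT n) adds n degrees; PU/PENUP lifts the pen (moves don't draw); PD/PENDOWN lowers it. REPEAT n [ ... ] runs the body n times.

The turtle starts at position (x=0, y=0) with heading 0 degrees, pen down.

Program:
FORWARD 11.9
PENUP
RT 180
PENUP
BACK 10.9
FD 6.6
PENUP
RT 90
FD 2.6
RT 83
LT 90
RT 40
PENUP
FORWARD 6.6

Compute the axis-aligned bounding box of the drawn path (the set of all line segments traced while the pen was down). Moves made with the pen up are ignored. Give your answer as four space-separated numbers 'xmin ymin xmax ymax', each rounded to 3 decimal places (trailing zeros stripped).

Executing turtle program step by step:
Start: pos=(0,0), heading=0, pen down
FD 11.9: (0,0) -> (11.9,0) [heading=0, draw]
PU: pen up
RT 180: heading 0 -> 180
PU: pen up
BK 10.9: (11.9,0) -> (22.8,0) [heading=180, move]
FD 6.6: (22.8,0) -> (16.2,0) [heading=180, move]
PU: pen up
RT 90: heading 180 -> 90
FD 2.6: (16.2,0) -> (16.2,2.6) [heading=90, move]
RT 83: heading 90 -> 7
LT 90: heading 7 -> 97
RT 40: heading 97 -> 57
PU: pen up
FD 6.6: (16.2,2.6) -> (19.795,8.135) [heading=57, move]
Final: pos=(19.795,8.135), heading=57, 1 segment(s) drawn

Segment endpoints: x in {0, 11.9}, y in {0}
xmin=0, ymin=0, xmax=11.9, ymax=0

Answer: 0 0 11.9 0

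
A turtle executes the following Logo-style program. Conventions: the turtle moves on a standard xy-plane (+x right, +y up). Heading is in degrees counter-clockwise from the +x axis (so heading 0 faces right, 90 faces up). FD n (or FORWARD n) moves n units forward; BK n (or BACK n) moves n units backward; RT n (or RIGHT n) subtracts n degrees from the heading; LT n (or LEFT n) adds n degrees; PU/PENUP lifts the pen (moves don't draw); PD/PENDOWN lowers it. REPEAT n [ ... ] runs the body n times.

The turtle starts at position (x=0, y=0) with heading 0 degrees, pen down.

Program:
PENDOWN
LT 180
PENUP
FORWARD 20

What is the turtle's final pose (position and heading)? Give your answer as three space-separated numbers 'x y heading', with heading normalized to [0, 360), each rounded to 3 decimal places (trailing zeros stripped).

Executing turtle program step by step:
Start: pos=(0,0), heading=0, pen down
PD: pen down
LT 180: heading 0 -> 180
PU: pen up
FD 20: (0,0) -> (-20,0) [heading=180, move]
Final: pos=(-20,0), heading=180, 0 segment(s) drawn

Answer: -20 0 180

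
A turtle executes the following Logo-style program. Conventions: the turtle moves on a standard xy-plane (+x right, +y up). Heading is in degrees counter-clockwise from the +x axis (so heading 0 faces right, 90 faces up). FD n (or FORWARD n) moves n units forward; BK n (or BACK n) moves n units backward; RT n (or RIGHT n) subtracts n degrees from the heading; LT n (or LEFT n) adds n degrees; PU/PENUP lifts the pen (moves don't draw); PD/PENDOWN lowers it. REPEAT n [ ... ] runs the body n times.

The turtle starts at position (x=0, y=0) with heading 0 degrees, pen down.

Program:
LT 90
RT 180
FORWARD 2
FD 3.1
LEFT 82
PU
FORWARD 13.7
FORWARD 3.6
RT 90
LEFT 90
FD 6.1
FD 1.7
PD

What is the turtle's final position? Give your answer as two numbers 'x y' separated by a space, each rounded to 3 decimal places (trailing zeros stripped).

Executing turtle program step by step:
Start: pos=(0,0), heading=0, pen down
LT 90: heading 0 -> 90
RT 180: heading 90 -> 270
FD 2: (0,0) -> (0,-2) [heading=270, draw]
FD 3.1: (0,-2) -> (0,-5.1) [heading=270, draw]
LT 82: heading 270 -> 352
PU: pen up
FD 13.7: (0,-5.1) -> (13.567,-7.007) [heading=352, move]
FD 3.6: (13.567,-7.007) -> (17.132,-7.508) [heading=352, move]
RT 90: heading 352 -> 262
LT 90: heading 262 -> 352
FD 6.1: (17.132,-7.508) -> (23.172,-8.357) [heading=352, move]
FD 1.7: (23.172,-8.357) -> (24.856,-8.593) [heading=352, move]
PD: pen down
Final: pos=(24.856,-8.593), heading=352, 2 segment(s) drawn

Answer: 24.856 -8.593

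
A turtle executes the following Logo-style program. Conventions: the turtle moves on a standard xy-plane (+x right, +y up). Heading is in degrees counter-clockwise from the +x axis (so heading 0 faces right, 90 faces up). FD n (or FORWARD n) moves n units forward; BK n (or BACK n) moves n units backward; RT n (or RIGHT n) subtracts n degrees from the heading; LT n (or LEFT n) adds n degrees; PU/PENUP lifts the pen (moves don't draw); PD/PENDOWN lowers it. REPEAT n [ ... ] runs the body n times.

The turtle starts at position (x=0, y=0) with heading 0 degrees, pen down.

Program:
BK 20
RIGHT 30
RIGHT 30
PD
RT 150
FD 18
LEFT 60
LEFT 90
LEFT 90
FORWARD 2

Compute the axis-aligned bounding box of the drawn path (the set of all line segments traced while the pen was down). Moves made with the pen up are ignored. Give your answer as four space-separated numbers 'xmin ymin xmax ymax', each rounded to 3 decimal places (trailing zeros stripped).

Answer: -35.588 0 0 10

Derivation:
Executing turtle program step by step:
Start: pos=(0,0), heading=0, pen down
BK 20: (0,0) -> (-20,0) [heading=0, draw]
RT 30: heading 0 -> 330
RT 30: heading 330 -> 300
PD: pen down
RT 150: heading 300 -> 150
FD 18: (-20,0) -> (-35.588,9) [heading=150, draw]
LT 60: heading 150 -> 210
LT 90: heading 210 -> 300
LT 90: heading 300 -> 30
FD 2: (-35.588,9) -> (-33.856,10) [heading=30, draw]
Final: pos=(-33.856,10), heading=30, 3 segment(s) drawn

Segment endpoints: x in {-35.588, -33.856, -20, 0}, y in {0, 9, 10}
xmin=-35.588, ymin=0, xmax=0, ymax=10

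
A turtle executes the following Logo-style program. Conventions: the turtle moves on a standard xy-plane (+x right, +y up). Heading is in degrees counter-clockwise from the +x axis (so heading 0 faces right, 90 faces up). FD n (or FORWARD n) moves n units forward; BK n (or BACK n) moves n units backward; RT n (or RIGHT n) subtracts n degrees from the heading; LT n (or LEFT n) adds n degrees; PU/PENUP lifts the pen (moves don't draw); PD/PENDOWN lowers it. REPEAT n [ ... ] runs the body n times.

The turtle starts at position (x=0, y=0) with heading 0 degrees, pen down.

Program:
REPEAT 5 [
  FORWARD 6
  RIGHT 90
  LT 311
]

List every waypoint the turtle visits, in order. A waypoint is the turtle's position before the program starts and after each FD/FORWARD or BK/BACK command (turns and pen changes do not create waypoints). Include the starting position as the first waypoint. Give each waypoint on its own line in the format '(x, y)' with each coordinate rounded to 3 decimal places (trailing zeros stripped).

Answer: (0, 0)
(6, 0)
(1.472, -3.936)
(2.307, 2.005)
(5.575, -3.027)
(-0.193, -1.373)

Derivation:
Executing turtle program step by step:
Start: pos=(0,0), heading=0, pen down
REPEAT 5 [
  -- iteration 1/5 --
  FD 6: (0,0) -> (6,0) [heading=0, draw]
  RT 90: heading 0 -> 270
  LT 311: heading 270 -> 221
  -- iteration 2/5 --
  FD 6: (6,0) -> (1.472,-3.936) [heading=221, draw]
  RT 90: heading 221 -> 131
  LT 311: heading 131 -> 82
  -- iteration 3/5 --
  FD 6: (1.472,-3.936) -> (2.307,2.005) [heading=82, draw]
  RT 90: heading 82 -> 352
  LT 311: heading 352 -> 303
  -- iteration 4/5 --
  FD 6: (2.307,2.005) -> (5.575,-3.027) [heading=303, draw]
  RT 90: heading 303 -> 213
  LT 311: heading 213 -> 164
  -- iteration 5/5 --
  FD 6: (5.575,-3.027) -> (-0.193,-1.373) [heading=164, draw]
  RT 90: heading 164 -> 74
  LT 311: heading 74 -> 25
]
Final: pos=(-0.193,-1.373), heading=25, 5 segment(s) drawn
Waypoints (6 total):
(0, 0)
(6, 0)
(1.472, -3.936)
(2.307, 2.005)
(5.575, -3.027)
(-0.193, -1.373)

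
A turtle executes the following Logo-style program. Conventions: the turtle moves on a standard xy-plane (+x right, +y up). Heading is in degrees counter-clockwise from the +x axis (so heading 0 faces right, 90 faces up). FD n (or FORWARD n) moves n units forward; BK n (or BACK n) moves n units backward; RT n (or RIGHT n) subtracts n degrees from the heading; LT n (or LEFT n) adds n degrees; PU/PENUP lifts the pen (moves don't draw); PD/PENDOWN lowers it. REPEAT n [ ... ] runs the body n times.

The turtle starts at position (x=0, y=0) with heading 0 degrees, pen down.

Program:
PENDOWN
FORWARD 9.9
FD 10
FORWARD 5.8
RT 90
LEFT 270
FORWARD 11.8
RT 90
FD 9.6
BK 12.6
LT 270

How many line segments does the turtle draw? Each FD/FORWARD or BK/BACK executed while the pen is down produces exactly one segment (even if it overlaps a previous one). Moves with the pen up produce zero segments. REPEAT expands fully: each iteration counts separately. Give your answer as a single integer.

Executing turtle program step by step:
Start: pos=(0,0), heading=0, pen down
PD: pen down
FD 9.9: (0,0) -> (9.9,0) [heading=0, draw]
FD 10: (9.9,0) -> (19.9,0) [heading=0, draw]
FD 5.8: (19.9,0) -> (25.7,0) [heading=0, draw]
RT 90: heading 0 -> 270
LT 270: heading 270 -> 180
FD 11.8: (25.7,0) -> (13.9,0) [heading=180, draw]
RT 90: heading 180 -> 90
FD 9.6: (13.9,0) -> (13.9,9.6) [heading=90, draw]
BK 12.6: (13.9,9.6) -> (13.9,-3) [heading=90, draw]
LT 270: heading 90 -> 0
Final: pos=(13.9,-3), heading=0, 6 segment(s) drawn
Segments drawn: 6

Answer: 6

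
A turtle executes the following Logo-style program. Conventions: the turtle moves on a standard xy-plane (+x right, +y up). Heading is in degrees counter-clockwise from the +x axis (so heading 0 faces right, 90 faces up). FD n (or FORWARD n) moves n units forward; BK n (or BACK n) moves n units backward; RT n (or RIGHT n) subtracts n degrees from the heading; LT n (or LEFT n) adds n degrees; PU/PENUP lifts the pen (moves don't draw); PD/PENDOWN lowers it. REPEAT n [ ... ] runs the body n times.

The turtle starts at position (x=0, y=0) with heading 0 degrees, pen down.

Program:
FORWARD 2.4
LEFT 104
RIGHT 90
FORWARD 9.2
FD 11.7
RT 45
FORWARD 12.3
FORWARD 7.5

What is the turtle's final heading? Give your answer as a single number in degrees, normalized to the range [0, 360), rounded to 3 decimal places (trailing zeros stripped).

Answer: 329

Derivation:
Executing turtle program step by step:
Start: pos=(0,0), heading=0, pen down
FD 2.4: (0,0) -> (2.4,0) [heading=0, draw]
LT 104: heading 0 -> 104
RT 90: heading 104 -> 14
FD 9.2: (2.4,0) -> (11.327,2.226) [heading=14, draw]
FD 11.7: (11.327,2.226) -> (22.679,5.056) [heading=14, draw]
RT 45: heading 14 -> 329
FD 12.3: (22.679,5.056) -> (33.222,-1.279) [heading=329, draw]
FD 7.5: (33.222,-1.279) -> (39.651,-5.142) [heading=329, draw]
Final: pos=(39.651,-5.142), heading=329, 5 segment(s) drawn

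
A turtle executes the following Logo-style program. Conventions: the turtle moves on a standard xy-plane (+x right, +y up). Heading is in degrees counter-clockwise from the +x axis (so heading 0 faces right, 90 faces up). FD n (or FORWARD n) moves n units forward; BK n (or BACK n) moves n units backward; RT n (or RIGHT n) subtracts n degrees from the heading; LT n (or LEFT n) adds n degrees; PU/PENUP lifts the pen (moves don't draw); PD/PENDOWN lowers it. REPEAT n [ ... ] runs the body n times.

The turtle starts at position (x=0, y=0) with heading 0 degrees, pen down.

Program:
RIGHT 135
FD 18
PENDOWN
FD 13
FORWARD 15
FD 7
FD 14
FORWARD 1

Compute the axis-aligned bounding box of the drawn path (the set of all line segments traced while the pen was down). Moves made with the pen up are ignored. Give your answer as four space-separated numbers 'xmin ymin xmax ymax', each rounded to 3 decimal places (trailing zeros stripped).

Executing turtle program step by step:
Start: pos=(0,0), heading=0, pen down
RT 135: heading 0 -> 225
FD 18: (0,0) -> (-12.728,-12.728) [heading=225, draw]
PD: pen down
FD 13: (-12.728,-12.728) -> (-21.92,-21.92) [heading=225, draw]
FD 15: (-21.92,-21.92) -> (-32.527,-32.527) [heading=225, draw]
FD 7: (-32.527,-32.527) -> (-37.477,-37.477) [heading=225, draw]
FD 14: (-37.477,-37.477) -> (-47.376,-47.376) [heading=225, draw]
FD 1: (-47.376,-47.376) -> (-48.083,-48.083) [heading=225, draw]
Final: pos=(-48.083,-48.083), heading=225, 6 segment(s) drawn

Segment endpoints: x in {-48.083, -47.376, -37.477, -32.527, -21.92, -12.728, 0}, y in {-48.083, -47.376, -37.477, -32.527, -21.92, -12.728, 0}
xmin=-48.083, ymin=-48.083, xmax=0, ymax=0

Answer: -48.083 -48.083 0 0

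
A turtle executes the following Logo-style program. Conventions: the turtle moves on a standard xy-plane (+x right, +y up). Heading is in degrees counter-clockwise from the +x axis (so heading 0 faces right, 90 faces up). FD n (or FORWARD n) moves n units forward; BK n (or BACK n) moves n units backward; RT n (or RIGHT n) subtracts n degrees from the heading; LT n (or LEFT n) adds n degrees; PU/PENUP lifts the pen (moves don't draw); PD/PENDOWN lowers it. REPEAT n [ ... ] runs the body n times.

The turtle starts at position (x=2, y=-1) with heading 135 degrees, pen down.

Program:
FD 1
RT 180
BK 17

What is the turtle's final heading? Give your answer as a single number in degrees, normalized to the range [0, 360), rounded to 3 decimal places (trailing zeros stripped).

Answer: 315

Derivation:
Executing turtle program step by step:
Start: pos=(2,-1), heading=135, pen down
FD 1: (2,-1) -> (1.293,-0.293) [heading=135, draw]
RT 180: heading 135 -> 315
BK 17: (1.293,-0.293) -> (-10.728,11.728) [heading=315, draw]
Final: pos=(-10.728,11.728), heading=315, 2 segment(s) drawn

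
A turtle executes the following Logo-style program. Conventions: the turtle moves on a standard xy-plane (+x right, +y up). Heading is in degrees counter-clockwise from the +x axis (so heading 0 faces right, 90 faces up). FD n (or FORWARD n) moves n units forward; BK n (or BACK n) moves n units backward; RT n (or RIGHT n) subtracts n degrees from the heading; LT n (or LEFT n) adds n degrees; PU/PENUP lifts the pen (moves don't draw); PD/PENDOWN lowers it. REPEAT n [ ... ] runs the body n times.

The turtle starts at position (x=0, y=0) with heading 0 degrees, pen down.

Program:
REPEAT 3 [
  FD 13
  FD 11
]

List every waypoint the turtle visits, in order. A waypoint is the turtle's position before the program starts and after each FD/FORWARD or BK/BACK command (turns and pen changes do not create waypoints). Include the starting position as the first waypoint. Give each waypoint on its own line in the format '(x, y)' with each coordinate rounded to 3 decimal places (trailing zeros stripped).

Answer: (0, 0)
(13, 0)
(24, 0)
(37, 0)
(48, 0)
(61, 0)
(72, 0)

Derivation:
Executing turtle program step by step:
Start: pos=(0,0), heading=0, pen down
REPEAT 3 [
  -- iteration 1/3 --
  FD 13: (0,0) -> (13,0) [heading=0, draw]
  FD 11: (13,0) -> (24,0) [heading=0, draw]
  -- iteration 2/3 --
  FD 13: (24,0) -> (37,0) [heading=0, draw]
  FD 11: (37,0) -> (48,0) [heading=0, draw]
  -- iteration 3/3 --
  FD 13: (48,0) -> (61,0) [heading=0, draw]
  FD 11: (61,0) -> (72,0) [heading=0, draw]
]
Final: pos=(72,0), heading=0, 6 segment(s) drawn
Waypoints (7 total):
(0, 0)
(13, 0)
(24, 0)
(37, 0)
(48, 0)
(61, 0)
(72, 0)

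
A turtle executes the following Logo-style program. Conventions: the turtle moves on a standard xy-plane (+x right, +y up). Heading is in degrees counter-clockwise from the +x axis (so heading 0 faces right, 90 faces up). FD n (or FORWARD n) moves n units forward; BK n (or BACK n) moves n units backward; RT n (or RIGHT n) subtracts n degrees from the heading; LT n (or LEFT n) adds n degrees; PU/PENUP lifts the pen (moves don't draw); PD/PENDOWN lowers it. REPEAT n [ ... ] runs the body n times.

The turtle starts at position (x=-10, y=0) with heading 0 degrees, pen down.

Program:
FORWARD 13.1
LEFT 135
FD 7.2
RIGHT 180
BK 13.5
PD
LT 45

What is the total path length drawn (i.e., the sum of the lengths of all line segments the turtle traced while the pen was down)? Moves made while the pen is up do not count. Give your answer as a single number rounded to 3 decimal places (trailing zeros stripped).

Answer: 33.8

Derivation:
Executing turtle program step by step:
Start: pos=(-10,0), heading=0, pen down
FD 13.1: (-10,0) -> (3.1,0) [heading=0, draw]
LT 135: heading 0 -> 135
FD 7.2: (3.1,0) -> (-1.991,5.091) [heading=135, draw]
RT 180: heading 135 -> 315
BK 13.5: (-1.991,5.091) -> (-11.537,14.637) [heading=315, draw]
PD: pen down
LT 45: heading 315 -> 0
Final: pos=(-11.537,14.637), heading=0, 3 segment(s) drawn

Segment lengths:
  seg 1: (-10,0) -> (3.1,0), length = 13.1
  seg 2: (3.1,0) -> (-1.991,5.091), length = 7.2
  seg 3: (-1.991,5.091) -> (-11.537,14.637), length = 13.5
Total = 33.8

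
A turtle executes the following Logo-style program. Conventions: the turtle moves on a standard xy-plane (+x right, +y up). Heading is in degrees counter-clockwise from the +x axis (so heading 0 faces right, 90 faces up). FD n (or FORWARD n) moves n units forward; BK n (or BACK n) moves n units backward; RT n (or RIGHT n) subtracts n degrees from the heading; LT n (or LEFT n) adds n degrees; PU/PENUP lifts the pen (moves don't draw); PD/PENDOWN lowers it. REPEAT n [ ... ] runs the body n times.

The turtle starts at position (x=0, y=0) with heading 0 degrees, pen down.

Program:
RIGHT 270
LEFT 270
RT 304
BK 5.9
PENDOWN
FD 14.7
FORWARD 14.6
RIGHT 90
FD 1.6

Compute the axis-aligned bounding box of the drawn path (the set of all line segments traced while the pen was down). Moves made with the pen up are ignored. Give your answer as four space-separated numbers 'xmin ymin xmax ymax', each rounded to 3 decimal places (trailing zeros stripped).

Executing turtle program step by step:
Start: pos=(0,0), heading=0, pen down
RT 270: heading 0 -> 90
LT 270: heading 90 -> 0
RT 304: heading 0 -> 56
BK 5.9: (0,0) -> (-3.299,-4.891) [heading=56, draw]
PD: pen down
FD 14.7: (-3.299,-4.891) -> (4.921,7.296) [heading=56, draw]
FD 14.6: (4.921,7.296) -> (13.085,19.399) [heading=56, draw]
RT 90: heading 56 -> 326
FD 1.6: (13.085,19.399) -> (14.412,18.505) [heading=326, draw]
Final: pos=(14.412,18.505), heading=326, 4 segment(s) drawn

Segment endpoints: x in {-3.299, 0, 4.921, 13.085, 14.412}, y in {-4.891, 0, 7.296, 18.505, 19.399}
xmin=-3.299, ymin=-4.891, xmax=14.412, ymax=19.399

Answer: -3.299 -4.891 14.412 19.399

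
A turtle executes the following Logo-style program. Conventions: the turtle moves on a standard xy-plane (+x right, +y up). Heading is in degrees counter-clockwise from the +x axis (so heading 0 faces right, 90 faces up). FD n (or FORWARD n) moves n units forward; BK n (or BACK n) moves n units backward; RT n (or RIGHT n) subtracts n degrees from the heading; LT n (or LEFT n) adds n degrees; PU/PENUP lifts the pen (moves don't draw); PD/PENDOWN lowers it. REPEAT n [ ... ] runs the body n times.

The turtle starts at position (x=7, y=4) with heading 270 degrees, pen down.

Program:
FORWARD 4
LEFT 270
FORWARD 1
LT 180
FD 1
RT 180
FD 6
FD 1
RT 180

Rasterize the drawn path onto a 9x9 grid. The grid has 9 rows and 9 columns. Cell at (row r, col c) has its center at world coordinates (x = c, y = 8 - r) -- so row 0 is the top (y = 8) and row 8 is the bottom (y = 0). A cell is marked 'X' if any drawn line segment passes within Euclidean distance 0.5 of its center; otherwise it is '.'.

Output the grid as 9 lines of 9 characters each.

Segment 0: (7,4) -> (7,0)
Segment 1: (7,0) -> (6,0)
Segment 2: (6,0) -> (7,-0)
Segment 3: (7,-0) -> (1,0)
Segment 4: (1,0) -> (-0,0)

Answer: .........
.........
.........
.........
.......X.
.......X.
.......X.
.......X.
XXXXXXXX.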